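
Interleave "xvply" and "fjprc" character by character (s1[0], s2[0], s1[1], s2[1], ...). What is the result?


String 1: 'xvply'
String 2: 'fjprc'
Operation: alternate characters
Pairs: 'x'+'f', 'v'+'j', 'p'+'p', 'l'+'r', 'y'+'c'
Result: xfvjpplryc


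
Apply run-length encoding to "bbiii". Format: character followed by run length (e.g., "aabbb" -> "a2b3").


Input: 'bbiii'
Operation: identify consecutive runs
Runs: 'bb' -> b2, 'iii' -> i3
Encoded: b2i3


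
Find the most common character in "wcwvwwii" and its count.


Input: 'wcwvwwii'
Operation: tally each character
Counts: 'c':1, 'i':2, 'v':1, 'w':4
Maximum: 'w' appears 4 times


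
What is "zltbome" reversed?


Input string: 'zltbome'
Operation: reverse character order
Original order: 'z' -> 'l' -> 't' -> 'b' -> 'o' -> 'm' -> 'e'
Reversed order: 'e' -> 'm' -> 'o' -> 'b' -> 't' -> 'l' -> 'z'
Result: emobtlz


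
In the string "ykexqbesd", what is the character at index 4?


Input string: 'ykexqbesd'
Operation: get character at index 4
Index mapping: s[0]='y', s[1]='k', s[2]='e', s[3]='x', s[4]='q'
Result: 'q'


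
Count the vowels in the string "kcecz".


Input string: 'kcecz'
Operation: count vowels (a, e, i, o, u)
Scan: s[0]='k', s[1]='c', s[2]='e' (vowel), s[3]='c', s[4]='z'
Vowels found: 1
Result: 1


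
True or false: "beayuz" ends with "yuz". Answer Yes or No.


Input string: 'beayuz'
Suffix to check: 'yuz'
Last 3 characters of input: 'yuz'
Match: True
Result: Yes


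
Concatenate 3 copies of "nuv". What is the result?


Input string: 'nuv'
Operation: repeat 3 times
Concatenation: 'nuv' + 'nuv' + 'nuv'
Result: nuvnuvnuv


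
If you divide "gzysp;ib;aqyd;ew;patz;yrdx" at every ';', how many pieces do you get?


Input string: 'gzysp;ib;aqyd;ew;patz;yrdx'
Delimiter: ';'
Split result: 'gzysp', 'ib', 'aqyd', 'ew', 'patz', 'yrdx'
Number of parts: 6


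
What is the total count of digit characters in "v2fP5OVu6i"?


Input string: 'v2fP5OVu6i'
Operation: count digit characters (0-9)
Scan: 'v', '2'(digit), 'f', 'P', '5'(digit), 'O', 'V', 'u', '6'(digit), 'i'
Digits found: 3
Result: 3


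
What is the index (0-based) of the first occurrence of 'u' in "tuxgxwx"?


Input string: 'tuxgxwx'
Target: 'u'
Scanning left to right: s[0]='t', s[1]='u'
First match at index: 1


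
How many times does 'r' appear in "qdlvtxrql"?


Input string: 'qdlvtxrql'
Target character: 'r'
Scan each position: s[6]='r'
Matches found at indices: 6
Total: 1


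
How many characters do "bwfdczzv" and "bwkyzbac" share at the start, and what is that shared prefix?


String 1: 'bwfdczzv'
String 2: 'bwkyzbac'
Compare position by position:
pos 0: 'b' vs 'b' match
pos 1: 'w' vs 'w' match
pos 2: 'f' vs 'k' differ -> stop
Longest common prefix: "bw" (length 2)


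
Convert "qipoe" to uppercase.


Input string: 'qipoe'
Operation: convert each letter to uppercase
Mapping: 'q'->'Q', 'i'->'I', 'p'->'P', 'o'->'O', 'e'->'E'
Result: QIPOE


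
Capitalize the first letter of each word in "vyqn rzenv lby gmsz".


Input string: 'vyqn rzenv lby gmsz'
Operation: capitalize first letter of each word
Word transformations: 'vyqn'->'Vyqn', 'rzenv'->'Rzenv', 'lby'->'Lby', 'gmsz'->'Gmsz'
Result: Vyqn Rzenv Lby Gmsz


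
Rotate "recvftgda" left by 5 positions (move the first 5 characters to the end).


Input: 'recvftgda', shift = 5
Operation: split at index 5 and swap parts
Front part s[0:5] = 'recvf'
Back part s[5:] = 'tgda'
Rotated = back + front = 'tgda' + 'recvf'
Result: tgdarecvf


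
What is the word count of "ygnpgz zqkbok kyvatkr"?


Input string: 'ygnpgz zqkbok kyvatkr'
Operation: split by spaces
Words found: 'ygnpgz', 'zqkbok', 'kyvatkr'
Word count: 3


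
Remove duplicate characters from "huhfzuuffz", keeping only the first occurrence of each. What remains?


Input: 'huhfzuuffz'
Operation: keep first occurrence of each character
Scan: s[0]='h' new -> keep; s[1]='u' new -> keep; s[2]='h' seen -> skip; s[3]='f' new -> keep; s[4]='z' new -> keep; s[5]='u' seen -> skip; s[6]='u' seen -> skip; s[7]='f' seen -> skip; s[8]='f' seen -> skip; s[9]='z' seen -> skip
Result: hufz


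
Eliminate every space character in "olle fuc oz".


Input string: 'olle fuc oz'
Operation: remove all spaces
Words: 'olle', 'fuc', 'oz'
Join without spaces: ollefucoz


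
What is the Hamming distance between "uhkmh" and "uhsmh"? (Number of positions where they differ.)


String 1: 'uhkmh'
String 2: 'uhsmh'
Compare each position: pos 0: 'u'=='u', pos 1: 'h'=='h', pos 2: 'k'!='s', pos 3: 'm'=='m', pos 4: 'h'=='h'
Differing positions: 1
Hamming distance: 1


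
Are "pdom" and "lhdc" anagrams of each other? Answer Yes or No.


String 1: 'pdom' -> sorted: 'dmop'
String 2: 'lhdc' -> sorted: 'cdhl'
Compare sorted forms: 'dmop' != 'cdhl'
Anagram: No


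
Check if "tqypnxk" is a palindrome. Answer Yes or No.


Input string: 'tqypnxk'
Reversed: 'kxnpyqt'
Compare pairs: s[0]='t' vs s[6]='k' (mismatch), s[1]='q' vs s[5]='x' (mismatch), s[2]='y' vs s[4]='n' (mismatch)
Palindrome: No


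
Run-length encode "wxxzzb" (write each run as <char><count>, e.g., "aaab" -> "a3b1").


Input: 'wxxzzb'
Operation: identify consecutive runs
Runs: 'w' -> w1, 'xx' -> x2, 'zz' -> z2, 'b' -> b1
Encoded: w1x2z2b1


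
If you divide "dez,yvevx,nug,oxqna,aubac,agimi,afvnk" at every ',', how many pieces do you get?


Input string: 'dez,yvevx,nug,oxqna,aubac,agimi,afvnk'
Delimiter: ','
Split result: 'dez', 'yvevx', 'nug', 'oxqna', 'aubac', 'agimi', 'afvnk'
Number of parts: 7


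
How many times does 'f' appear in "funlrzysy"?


Input string: 'funlrzysy'
Target character: 'f'
Scan each position: s[0]='f'
Matches found at indices: 0
Total: 1


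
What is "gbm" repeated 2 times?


Input string: 'gbm'
Operation: repeat 2 times
Concatenation: 'gbm' + 'gbm'
Result: gbmgbm


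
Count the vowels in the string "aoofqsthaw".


Input string: 'aoofqsthaw'
Operation: count vowels (a, e, i, o, u)
Scan: s[0]='a' (vowel), s[1]='o' (vowel), s[2]='o' (vowel), s[3]='f', s[4]='q', s[5]='s', s[6]='t', s[7]='h', s[8]='a' (vowel), s[9]='w'
Vowels found: 4
Result: 4


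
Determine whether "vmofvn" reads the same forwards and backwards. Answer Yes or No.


Input string: 'vmofvn'
Reversed: 'nvfomv'
Compare pairs: s[0]='v' vs s[5]='n' (mismatch), s[1]='m' vs s[4]='v' (mismatch), s[2]='o' vs s[3]='f' (mismatch)
Palindrome: No


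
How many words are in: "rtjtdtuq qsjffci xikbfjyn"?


Input string: 'rtjtdtuq qsjffci xikbfjyn'
Operation: split by spaces
Words found: 'rtjtdtuq', 'qsjffci', 'xikbfjyn'
Word count: 3


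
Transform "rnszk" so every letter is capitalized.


Input string: 'rnszk'
Operation: convert each letter to uppercase
Mapping: 'r'->'R', 'n'->'N', 's'->'S', 'z'->'Z', 'k'->'K'
Result: RNSZK


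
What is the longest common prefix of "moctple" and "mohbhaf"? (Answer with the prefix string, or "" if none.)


String 1: 'moctple'
String 2: 'mohbhaf'
Compare position by position:
pos 0: 'm' vs 'm' match
pos 1: 'o' vs 'o' match
pos 2: 'c' vs 'h' differ -> stop
Longest common prefix: "mo" (length 2)


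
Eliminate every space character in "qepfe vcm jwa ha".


Input string: 'qepfe vcm jwa ha'
Operation: remove all spaces
Words: 'qepfe', 'vcm', 'jwa', 'ha'
Join without spaces: qepfevcmjwaha


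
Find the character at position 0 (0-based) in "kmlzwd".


Input string: 'kmlzwd'
Operation: get character at index 0
Index mapping: s[0]='k'
Result: 'k'


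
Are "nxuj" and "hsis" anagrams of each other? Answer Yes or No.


String 1: 'nxuj' -> sorted: 'jnux'
String 2: 'hsis' -> sorted: 'hiss'
Compare sorted forms: 'jnux' != 'hiss'
Anagram: No


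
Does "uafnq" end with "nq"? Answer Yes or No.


Input string: 'uafnq'
Suffix to check: 'nq'
Last 2 characters of input: 'nq'
Match: True
Result: Yes


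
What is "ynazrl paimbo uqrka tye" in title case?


Input string: 'ynazrl paimbo uqrka tye'
Operation: capitalize first letter of each word
Word transformations: 'ynazrl'->'Ynazrl', 'paimbo'->'Paimbo', 'uqrka'->'Uqrka', 'tye'->'Tye'
Result: Ynazrl Paimbo Uqrka Tye


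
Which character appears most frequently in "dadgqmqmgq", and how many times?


Input: 'dadgqmqmgq'
Operation: tally each character
Counts: 'a':1, 'd':2, 'g':2, 'm':2, 'q':3
Maximum: 'q' appears 3 times


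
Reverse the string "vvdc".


Input string: 'vvdc'
Operation: reverse character order
Original order: 'v' -> 'v' -> 'd' -> 'c'
Reversed order: 'c' -> 'd' -> 'v' -> 'v'
Result: cdvv


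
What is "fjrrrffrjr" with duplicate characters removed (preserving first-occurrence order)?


Input: 'fjrrrffrjr'
Operation: keep first occurrence of each character
Scan: s[0]='f' new -> keep; s[1]='j' new -> keep; s[2]='r' new -> keep; s[3]='r' seen -> skip; s[4]='r' seen -> skip; s[5]='f' seen -> skip; s[6]='f' seen -> skip; s[7]='r' seen -> skip; s[8]='j' seen -> skip; s[9]='r' seen -> skip
Result: fjr


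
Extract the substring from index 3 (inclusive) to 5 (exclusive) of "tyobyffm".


Input string: 'tyobyffm'
Operation: slice [3:5]
Extract characters: s[3]='b', s[4]='y'
Result: by


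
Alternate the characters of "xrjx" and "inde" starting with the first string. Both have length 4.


String 1: 'xrjx'
String 2: 'inde'
Operation: alternate characters
Pairs: 'x'+'i', 'r'+'n', 'j'+'d', 'x'+'e'
Result: xirnjdxe


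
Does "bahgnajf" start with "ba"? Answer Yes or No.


Input string: 'bahgnajf'
Prefix to check: 'ba'
First 2 characters of input: 'ba'
Match: True
Result: Yes


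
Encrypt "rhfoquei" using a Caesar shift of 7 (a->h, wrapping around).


Input: 'rhfoquei', shift = 7
Operation: for each letter, (position + 7) mod 26
Mapping: 'r'(17+7=24)->'y', 'h'(7+7=14)->'o', 'f'(5+7=12)->'m', 'o'(14+7=21)->'v', 'q'(16+7=23)->'x', 'u'(20+7=27, 27 mod 26=1)->'b', 'e'(4+7=11)->'l', 'i'(8+7=15)->'p'
Result: yomvxblp


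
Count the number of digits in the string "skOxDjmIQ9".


Input string: 'skOxDjmIQ9'
Operation: count digit characters (0-9)
Scan: 's', 'k', 'O', 'x', 'D', 'j', 'm', 'I', 'Q', '9'(digit)
Digits found: 1
Result: 1


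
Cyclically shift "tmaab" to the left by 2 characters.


Input: 'tmaab', shift = 2
Operation: split at index 2 and swap parts
Front part s[0:2] = 'tm'
Back part s[2:] = 'aab'
Rotated = back + front = 'aab' + 'tm'
Result: aabtm


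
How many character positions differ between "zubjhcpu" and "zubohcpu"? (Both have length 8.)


String 1: 'zubjhcpu'
String 2: 'zubohcpu'
Compare each position: pos 0: 'z'=='z', pos 1: 'u'=='u', pos 2: 'b'=='b', pos 3: 'j'!='o', pos 4: 'h'=='h', pos 5: 'c'=='c', pos 6: 'p'=='p', pos 7: 'u'=='u'
Differing positions: 1
Hamming distance: 1


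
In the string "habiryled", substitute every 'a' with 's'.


Input string: 'habiryled'
Operation: replace 'a' with 's'
Positions of 'a': 1
After replacement: hsbiryled


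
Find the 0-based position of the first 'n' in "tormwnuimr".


Input string: 'tormwnuimr'
Target: 'n'
Scanning left to right: s[0]='t', s[1]='o', s[2]='r', s[3]='m', s[4]='w', s[5]='n'
First match at index: 5


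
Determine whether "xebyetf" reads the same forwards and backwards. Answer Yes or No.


Input string: 'xebyetf'
Reversed: 'fteybex'
Compare pairs: s[0]='x' vs s[6]='f' (mismatch), s[1]='e' vs s[5]='t' (mismatch), s[2]='b' vs s[4]='e' (mismatch)
Palindrome: No


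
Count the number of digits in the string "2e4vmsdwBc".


Input string: '2e4vmsdwBc'
Operation: count digit characters (0-9)
Scan: '2'(digit), 'e', '4'(digit), 'v', 'm', 's', 'd', 'w', 'B', 'c'
Digits found: 2
Result: 2


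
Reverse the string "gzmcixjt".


Input string: 'gzmcixjt'
Operation: reverse character order
Original order: 'g' -> 'z' -> 'm' -> 'c' -> 'i' -> 'x' -> 'j' -> 't'
Reversed order: 't' -> 'j' -> 'x' -> 'i' -> 'c' -> 'm' -> 'z' -> 'g'
Result: tjxicmzg


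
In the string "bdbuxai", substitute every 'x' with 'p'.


Input string: 'bdbuxai'
Operation: replace 'x' with 'p'
Positions of 'x': 4
After replacement: bdbupai


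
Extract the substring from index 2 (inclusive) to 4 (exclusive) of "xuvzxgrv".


Input string: 'xuvzxgrv'
Operation: slice [2:4]
Extract characters: s[2]='v', s[3]='z'
Result: vz


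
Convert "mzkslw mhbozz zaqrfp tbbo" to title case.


Input string: 'mzkslw mhbozz zaqrfp tbbo'
Operation: capitalize first letter of each word
Word transformations: 'mzkslw'->'Mzkslw', 'mhbozz'->'Mhbozz', 'zaqrfp'->'Zaqrfp', 'tbbo'->'Tbbo'
Result: Mzkslw Mhbozz Zaqrfp Tbbo


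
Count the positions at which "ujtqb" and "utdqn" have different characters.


String 1: 'ujtqb'
String 2: 'utdqn'
Compare each position: pos 0: 'u'=='u', pos 1: 'j'!='t', pos 2: 't'!='d', pos 3: 'q'=='q', pos 4: 'b'!='n'
Differing positions: 3
Hamming distance: 3


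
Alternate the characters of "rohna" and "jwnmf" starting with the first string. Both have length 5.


String 1: 'rohna'
String 2: 'jwnmf'
Operation: alternate characters
Pairs: 'r'+'j', 'o'+'w', 'h'+'n', 'n'+'m', 'a'+'f'
Result: rjowhnnmaf


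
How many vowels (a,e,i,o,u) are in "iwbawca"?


Input string: 'iwbawca'
Operation: count vowels (a, e, i, o, u)
Scan: s[0]='i' (vowel), s[1]='w', s[2]='b', s[3]='a' (vowel), s[4]='w', s[5]='c', s[6]='a' (vowel)
Vowels found: 3
Result: 3


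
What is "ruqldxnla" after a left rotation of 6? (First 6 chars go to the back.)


Input: 'ruqldxnla', shift = 6
Operation: split at index 6 and swap parts
Front part s[0:6] = 'ruqldx'
Back part s[6:] = 'nla'
Rotated = back + front = 'nla' + 'ruqldx'
Result: nlaruqldx


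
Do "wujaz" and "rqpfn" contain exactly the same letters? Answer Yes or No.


String 1: 'wujaz' -> sorted: 'ajuwz'
String 2: 'rqpfn' -> sorted: 'fnpqr'
Compare sorted forms: 'ajuwz' != 'fnpqr'
Anagram: No


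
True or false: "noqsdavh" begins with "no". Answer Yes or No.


Input string: 'noqsdavh'
Prefix to check: 'no'
First 2 characters of input: 'no'
Match: True
Result: Yes


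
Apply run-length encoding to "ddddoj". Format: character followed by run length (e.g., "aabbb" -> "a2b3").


Input: 'ddddoj'
Operation: identify consecutive runs
Runs: 'dddd' -> d4, 'o' -> o1, 'j' -> j1
Encoded: d4o1j1


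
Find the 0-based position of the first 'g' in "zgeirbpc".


Input string: 'zgeirbpc'
Target: 'g'
Scanning left to right: s[0]='z', s[1]='g'
First match at index: 1


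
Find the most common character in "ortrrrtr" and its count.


Input: 'ortrrrtr'
Operation: tally each character
Counts: 'o':1, 'r':5, 't':2
Maximum: 'r' appears 5 times


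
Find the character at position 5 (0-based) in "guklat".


Input string: 'guklat'
Operation: get character at index 5
Index mapping: s[0]='g', s[1]='u', s[2]='k', s[3]='l', s[4]='a', s[5]='t'
Result: 't'


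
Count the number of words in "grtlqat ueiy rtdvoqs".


Input string: 'grtlqat ueiy rtdvoqs'
Operation: split by spaces
Words found: 'grtlqat', 'ueiy', 'rtdvoqs'
Word count: 3


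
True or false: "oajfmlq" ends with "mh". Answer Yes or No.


Input string: 'oajfmlq'
Suffix to check: 'mh'
Last 2 characters of input: 'lq'
Match: False
Result: No


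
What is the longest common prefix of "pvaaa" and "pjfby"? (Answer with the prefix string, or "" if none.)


String 1: 'pvaaa'
String 2: 'pjfby'
Compare position by position:
pos 0: 'p' vs 'p' match
pos 1: 'v' vs 'j' differ -> stop
Longest common prefix: "p" (length 1)


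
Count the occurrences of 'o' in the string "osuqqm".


Input string: 'osuqqm'
Target character: 'o'
Scan each position: s[0]='o'
Matches found at indices: 0
Total: 1


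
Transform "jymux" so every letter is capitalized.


Input string: 'jymux'
Operation: convert each letter to uppercase
Mapping: 'j'->'J', 'y'->'Y', 'm'->'M', 'u'->'U', 'x'->'X'
Result: JYMUX


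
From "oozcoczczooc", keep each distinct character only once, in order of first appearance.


Input: 'oozcoczczooc'
Operation: keep first occurrence of each character
Scan: s[0]='o' new -> keep; s[1]='o' seen -> skip; s[2]='z' new -> keep; s[3]='c' new -> keep; s[4]='o' seen -> skip; s[5]='c' seen -> skip; s[6]='z' seen -> skip; s[7]='c' seen -> skip; s[8]='z' seen -> skip; s[9]='o' seen -> skip; s[10]='o' seen -> skip; s[11]='c' seen -> skip
Result: ozc


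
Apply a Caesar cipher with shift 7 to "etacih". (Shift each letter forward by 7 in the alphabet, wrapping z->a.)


Input: 'etacih', shift = 7
Operation: for each letter, (position + 7) mod 26
Mapping: 'e'(4+7=11)->'l', 't'(19+7=26, 26 mod 26=0)->'a', 'a'(0+7=7)->'h', 'c'(2+7=9)->'j', 'i'(8+7=15)->'p', 'h'(7+7=14)->'o'
Result: lahjpo


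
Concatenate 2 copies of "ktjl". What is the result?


Input string: 'ktjl'
Operation: repeat 2 times
Concatenation: 'ktjl' + 'ktjl'
Result: ktjlktjl


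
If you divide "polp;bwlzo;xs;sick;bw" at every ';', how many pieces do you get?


Input string: 'polp;bwlzo;xs;sick;bw'
Delimiter: ';'
Split result: 'polp', 'bwlzo', 'xs', 'sick', 'bw'
Number of parts: 5


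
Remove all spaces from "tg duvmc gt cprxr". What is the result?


Input string: 'tg duvmc gt cprxr'
Operation: remove all spaces
Words: 'tg', 'duvmc', 'gt', 'cprxr'
Join without spaces: tgduvmcgtcprxr


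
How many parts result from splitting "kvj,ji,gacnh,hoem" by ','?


Input string: 'kvj,ji,gacnh,hoem'
Delimiter: ','
Split result: 'kvj', 'ji', 'gacnh', 'hoem'
Number of parts: 4


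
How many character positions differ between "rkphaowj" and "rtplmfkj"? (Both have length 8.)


String 1: 'rkphaowj'
String 2: 'rtplmfkj'
Compare each position: pos 0: 'r'=='r', pos 1: 'k'!='t', pos 2: 'p'=='p', pos 3: 'h'!='l', pos 4: 'a'!='m', pos 5: 'o'!='f', pos 6: 'w'!='k', pos 7: 'j'=='j'
Differing positions: 5
Hamming distance: 5


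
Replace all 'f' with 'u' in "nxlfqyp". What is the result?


Input string: 'nxlfqyp'
Operation: replace 'f' with 'u'
Positions of 'f': 3
After replacement: nxluqyp


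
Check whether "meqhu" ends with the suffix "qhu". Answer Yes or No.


Input string: 'meqhu'
Suffix to check: 'qhu'
Last 3 characters of input: 'qhu'
Match: True
Result: Yes


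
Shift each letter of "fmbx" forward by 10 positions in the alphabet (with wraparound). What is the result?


Input: 'fmbx', shift = 10
Operation: for each letter, (position + 10) mod 26
Mapping: 'f'(5+10=15)->'p', 'm'(12+10=22)->'w', 'b'(1+10=11)->'l', 'x'(23+10=33, 33 mod 26=7)->'h'
Result: pwlh


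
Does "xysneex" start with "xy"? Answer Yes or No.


Input string: 'xysneex'
Prefix to check: 'xy'
First 2 characters of input: 'xy'
Match: True
Result: Yes


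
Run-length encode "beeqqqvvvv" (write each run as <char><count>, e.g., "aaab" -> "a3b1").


Input: 'beeqqqvvvv'
Operation: identify consecutive runs
Runs: 'b' -> b1, 'ee' -> e2, 'qqq' -> q3, 'vvvv' -> v4
Encoded: b1e2q3v4


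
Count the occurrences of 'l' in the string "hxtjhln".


Input string: 'hxtjhln'
Target character: 'l'
Scan each position: s[5]='l'
Matches found at indices: 5
Total: 1


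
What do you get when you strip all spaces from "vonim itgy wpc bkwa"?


Input string: 'vonim itgy wpc bkwa'
Operation: remove all spaces
Words: 'vonim', 'itgy', 'wpc', 'bkwa'
Join without spaces: vonimitgywpcbkwa


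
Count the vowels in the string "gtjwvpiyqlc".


Input string: 'gtjwvpiyqlc'
Operation: count vowels (a, e, i, o, u)
Scan: s[0]='g', s[1]='t', s[2]='j', s[3]='w', s[4]='v', s[5]='p', s[6]='i' (vowel), s[7]='y', s[8]='q', s[9]='l', s[10]='c'
Vowels found: 1
Result: 1


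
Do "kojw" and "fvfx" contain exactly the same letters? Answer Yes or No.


String 1: 'kojw' -> sorted: 'jkow'
String 2: 'fvfx' -> sorted: 'ffvx'
Compare sorted forms: 'jkow' != 'ffvx'
Anagram: No


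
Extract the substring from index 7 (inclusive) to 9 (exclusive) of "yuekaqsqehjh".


Input string: 'yuekaqsqehjh'
Operation: slice [7:9]
Extract characters: s[7]='q', s[8]='e'
Result: qe


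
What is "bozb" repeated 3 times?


Input string: 'bozb'
Operation: repeat 3 times
Concatenation: 'bozb' + 'bozb' + 'bozb'
Result: bozbbozbbozb


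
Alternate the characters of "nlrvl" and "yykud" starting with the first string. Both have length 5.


String 1: 'nlrvl'
String 2: 'yykud'
Operation: alternate characters
Pairs: 'n'+'y', 'l'+'y', 'r'+'k', 'v'+'u', 'l'+'d'
Result: nylyrkvuld


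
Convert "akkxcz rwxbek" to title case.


Input string: 'akkxcz rwxbek'
Operation: capitalize first letter of each word
Word transformations: 'akkxcz'->'Akkxcz', 'rwxbek'->'Rwxbek'
Result: Akkxcz Rwxbek


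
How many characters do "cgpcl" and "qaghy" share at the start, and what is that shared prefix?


String 1: 'cgpcl'
String 2: 'qaghy'
Compare position by position:
pos 0: 'c' vs 'q' differ -> stop
Longest common prefix: "" (length 0)


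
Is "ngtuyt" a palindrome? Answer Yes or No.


Input string: 'ngtuyt'
Reversed: 'tyutgn'
Compare pairs: s[0]='n' vs s[5]='t' (mismatch), s[1]='g' vs s[4]='y' (mismatch), s[2]='t' vs s[3]='u' (mismatch)
Palindrome: No


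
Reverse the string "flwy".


Input string: 'flwy'
Operation: reverse character order
Original order: 'f' -> 'l' -> 'w' -> 'y'
Reversed order: 'y' -> 'w' -> 'l' -> 'f'
Result: ywlf


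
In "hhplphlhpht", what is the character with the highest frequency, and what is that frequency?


Input: 'hhplphlhpht'
Operation: tally each character
Counts: 'h':5, 'l':2, 'p':3, 't':1
Maximum: 'h' appears 5 times


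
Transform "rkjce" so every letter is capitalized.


Input string: 'rkjce'
Operation: convert each letter to uppercase
Mapping: 'r'->'R', 'k'->'K', 'j'->'J', 'c'->'C', 'e'->'E'
Result: RKJCE


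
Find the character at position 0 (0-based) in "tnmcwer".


Input string: 'tnmcwer'
Operation: get character at index 0
Index mapping: s[0]='t'
Result: 't'


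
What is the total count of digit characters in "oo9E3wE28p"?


Input string: 'oo9E3wE28p'
Operation: count digit characters (0-9)
Scan: 'o', 'o', '9'(digit), 'E', '3'(digit), 'w', 'E', '2'(digit), '8'(digit), 'p'
Digits found: 4
Result: 4


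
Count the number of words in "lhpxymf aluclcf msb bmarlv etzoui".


Input string: 'lhpxymf aluclcf msb bmarlv etzoui'
Operation: split by spaces
Words found: 'lhpxymf', 'aluclcf', 'msb', 'bmarlv', 'etzoui'
Word count: 5


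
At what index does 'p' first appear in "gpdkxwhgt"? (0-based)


Input string: 'gpdkxwhgt'
Target: 'p'
Scanning left to right: s[0]='g', s[1]='p'
First match at index: 1


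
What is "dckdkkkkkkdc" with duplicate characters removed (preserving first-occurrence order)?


Input: 'dckdkkkkkkdc'
Operation: keep first occurrence of each character
Scan: s[0]='d' new -> keep; s[1]='c' new -> keep; s[2]='k' new -> keep; s[3]='d' seen -> skip; s[4]='k' seen -> skip; s[5]='k' seen -> skip; s[6]='k' seen -> skip; s[7]='k' seen -> skip; s[8]='k' seen -> skip; s[9]='k' seen -> skip; s[10]='d' seen -> skip; s[11]='c' seen -> skip
Result: dck


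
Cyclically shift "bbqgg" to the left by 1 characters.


Input: 'bbqgg', shift = 1
Operation: split at index 1 and swap parts
Front part s[0:1] = 'b'
Back part s[1:] = 'bqgg'
Rotated = back + front = 'bqgg' + 'b'
Result: bqggb


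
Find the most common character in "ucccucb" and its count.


Input: 'ucccucb'
Operation: tally each character
Counts: 'b':1, 'c':4, 'u':2
Maximum: 'c' appears 4 times


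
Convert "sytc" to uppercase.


Input string: 'sytc'
Operation: convert each letter to uppercase
Mapping: 's'->'S', 'y'->'Y', 't'->'T', 'c'->'C'
Result: SYTC


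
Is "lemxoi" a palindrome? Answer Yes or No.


Input string: 'lemxoi'
Reversed: 'ioxmel'
Compare pairs: s[0]='l' vs s[5]='i' (mismatch), s[1]='e' vs s[4]='o' (mismatch), s[2]='m' vs s[3]='x' (mismatch)
Palindrome: No


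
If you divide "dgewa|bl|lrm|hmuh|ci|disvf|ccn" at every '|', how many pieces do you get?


Input string: 'dgewa|bl|lrm|hmuh|ci|disvf|ccn'
Delimiter: '|'
Split result: 'dgewa', 'bl', 'lrm', 'hmuh', 'ci', 'disvf', 'ccn'
Number of parts: 7


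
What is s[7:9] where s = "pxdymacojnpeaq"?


Input string: 'pxdymacojnpeaq'
Operation: slice [7:9]
Extract characters: s[7]='o', s[8]='j'
Result: oj


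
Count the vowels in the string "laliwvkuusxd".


Input string: 'laliwvkuusxd'
Operation: count vowels (a, e, i, o, u)
Scan: s[0]='l', s[1]='a' (vowel), s[2]='l', s[3]='i' (vowel), s[4]='w', s[5]='v', s[6]='k', s[7]='u' (vowel), s[8]='u' (vowel), s[9]='s', s[10]='x', s[11]='d'
Vowels found: 4
Result: 4


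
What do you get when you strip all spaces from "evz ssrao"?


Input string: 'evz ssrao'
Operation: remove all spaces
Words: 'evz', 'ssrao'
Join without spaces: evzssrao


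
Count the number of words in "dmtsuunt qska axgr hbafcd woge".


Input string: 'dmtsuunt qska axgr hbafcd woge'
Operation: split by spaces
Words found: 'dmtsuunt', 'qska', 'axgr', 'hbafcd', 'woge'
Word count: 5


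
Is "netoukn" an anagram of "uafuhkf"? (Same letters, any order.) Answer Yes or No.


String 1: 'uafuhkf' -> sorted: 'affhkuu'
String 2: 'netoukn' -> sorted: 'eknnotu'
Compare sorted forms: 'affhkuu' != 'eknnotu'
Anagram: No


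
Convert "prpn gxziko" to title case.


Input string: 'prpn gxziko'
Operation: capitalize first letter of each word
Word transformations: 'prpn'->'Prpn', 'gxziko'->'Gxziko'
Result: Prpn Gxziko


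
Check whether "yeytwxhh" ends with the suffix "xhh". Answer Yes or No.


Input string: 'yeytwxhh'
Suffix to check: 'xhh'
Last 3 characters of input: 'xhh'
Match: True
Result: Yes


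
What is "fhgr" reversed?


Input string: 'fhgr'
Operation: reverse character order
Original order: 'f' -> 'h' -> 'g' -> 'r'
Reversed order: 'r' -> 'g' -> 'h' -> 'f'
Result: rghf


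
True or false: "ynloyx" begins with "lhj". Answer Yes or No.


Input string: 'ynloyx'
Prefix to check: 'lhj'
First 3 characters of input: 'ynl'
Match: False
Result: No


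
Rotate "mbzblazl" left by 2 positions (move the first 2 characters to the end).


Input: 'mbzblazl', shift = 2
Operation: split at index 2 and swap parts
Front part s[0:2] = 'mb'
Back part s[2:] = 'zblazl'
Rotated = back + front = 'zblazl' + 'mb'
Result: zblazlmb


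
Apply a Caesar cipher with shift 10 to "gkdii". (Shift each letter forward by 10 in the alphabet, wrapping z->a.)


Input: 'gkdii', shift = 10
Operation: for each letter, (position + 10) mod 26
Mapping: 'g'(6+10=16)->'q', 'k'(10+10=20)->'u', 'd'(3+10=13)->'n', 'i'(8+10=18)->'s', 'i'(8+10=18)->'s'
Result: qunss


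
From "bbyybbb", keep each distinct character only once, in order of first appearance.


Input: 'bbyybbb'
Operation: keep first occurrence of each character
Scan: s[0]='b' new -> keep; s[1]='b' seen -> skip; s[2]='y' new -> keep; s[3]='y' seen -> skip; s[4]='b' seen -> skip; s[5]='b' seen -> skip; s[6]='b' seen -> skip
Result: by


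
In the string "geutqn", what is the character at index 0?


Input string: 'geutqn'
Operation: get character at index 0
Index mapping: s[0]='g'
Result: 'g'


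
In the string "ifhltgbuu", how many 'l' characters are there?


Input string: 'ifhltgbuu'
Target character: 'l'
Scan each position: s[3]='l'
Matches found at indices: 3
Total: 1


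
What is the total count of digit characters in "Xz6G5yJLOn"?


Input string: 'Xz6G5yJLOn'
Operation: count digit characters (0-9)
Scan: 'X', 'z', '6'(digit), 'G', '5'(digit), 'y', 'J', 'L', 'O', 'n'
Digits found: 2
Result: 2


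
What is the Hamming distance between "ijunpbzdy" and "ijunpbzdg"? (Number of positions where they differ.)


String 1: 'ijunpbzdy'
String 2: 'ijunpbzdg'
Compare each position: pos 0: 'i'=='i', pos 1: 'j'=='j', pos 2: 'u'=='u', pos 3: 'n'=='n', pos 4: 'p'=='p', pos 5: 'b'=='b', pos 6: 'z'=='z', pos 7: 'd'=='d', pos 8: 'y'!='g'
Differing positions: 1
Hamming distance: 1


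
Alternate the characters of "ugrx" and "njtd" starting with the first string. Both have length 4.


String 1: 'ugrx'
String 2: 'njtd'
Operation: alternate characters
Pairs: 'u'+'n', 'g'+'j', 'r'+'t', 'x'+'d'
Result: ungjrtxd


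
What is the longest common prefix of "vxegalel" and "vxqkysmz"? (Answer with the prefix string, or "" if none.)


String 1: 'vxegalel'
String 2: 'vxqkysmz'
Compare position by position:
pos 0: 'v' vs 'v' match
pos 1: 'x' vs 'x' match
pos 2: 'e' vs 'q' differ -> stop
Longest common prefix: "vx" (length 2)


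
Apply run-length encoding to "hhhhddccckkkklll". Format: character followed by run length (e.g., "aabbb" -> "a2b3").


Input: 'hhhhddccckkkklll'
Operation: identify consecutive runs
Runs: 'hhhh' -> h4, 'dd' -> d2, 'ccc' -> c3, 'kkkk' -> k4, 'lll' -> l3
Encoded: h4d2c3k4l3


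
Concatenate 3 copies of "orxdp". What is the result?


Input string: 'orxdp'
Operation: repeat 3 times
Concatenation: 'orxdp' + 'orxdp' + 'orxdp'
Result: orxdporxdporxdp


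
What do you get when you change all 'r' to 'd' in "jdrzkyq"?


Input string: 'jdrzkyq'
Operation: replace 'r' with 'd'
Positions of 'r': 2
After replacement: jddzkyq


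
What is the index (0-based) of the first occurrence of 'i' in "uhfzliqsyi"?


Input string: 'uhfzliqsyi'
Target: 'i'
Scanning left to right: s[0]='u', s[1]='h', s[2]='f', s[3]='z', s[4]='l', s[5]='i'
First match at index: 5


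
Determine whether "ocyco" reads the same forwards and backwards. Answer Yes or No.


Input string: 'ocyco'
Reversed: 'ocyco'
Compare pairs: s[0]='o' vs s[4]='o' (match), s[1]='c' vs s[3]='c' (match)
Palindrome: Yes


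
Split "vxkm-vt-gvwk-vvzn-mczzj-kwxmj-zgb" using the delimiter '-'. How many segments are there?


Input string: 'vxkm-vt-gvwk-vvzn-mczzj-kwxmj-zgb'
Delimiter: '-'
Split result: 'vxkm', 'vt', 'gvwk', 'vvzn', 'mczzj', 'kwxmj', 'zgb'
Number of parts: 7


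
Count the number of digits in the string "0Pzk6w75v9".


Input string: '0Pzk6w75v9'
Operation: count digit characters (0-9)
Scan: '0'(digit), 'P', 'z', 'k', '6'(digit), 'w', '7'(digit), '5'(digit), 'v', '9'(digit)
Digits found: 5
Result: 5


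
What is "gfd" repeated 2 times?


Input string: 'gfd'
Operation: repeat 2 times
Concatenation: 'gfd' + 'gfd'
Result: gfdgfd


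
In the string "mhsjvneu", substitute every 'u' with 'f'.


Input string: 'mhsjvneu'
Operation: replace 'u' with 'f'
Positions of 'u': 7
After replacement: mhsjvnef


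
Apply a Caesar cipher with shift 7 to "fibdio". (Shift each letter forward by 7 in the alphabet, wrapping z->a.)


Input: 'fibdio', shift = 7
Operation: for each letter, (position + 7) mod 26
Mapping: 'f'(5+7=12)->'m', 'i'(8+7=15)->'p', 'b'(1+7=8)->'i', 'd'(3+7=10)->'k', 'i'(8+7=15)->'p', 'o'(14+7=21)->'v'
Result: mpikpv


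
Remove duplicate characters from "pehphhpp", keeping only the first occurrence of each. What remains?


Input: 'pehphhpp'
Operation: keep first occurrence of each character
Scan: s[0]='p' new -> keep; s[1]='e' new -> keep; s[2]='h' new -> keep; s[3]='p' seen -> skip; s[4]='h' seen -> skip; s[5]='h' seen -> skip; s[6]='p' seen -> skip; s[7]='p' seen -> skip
Result: peh


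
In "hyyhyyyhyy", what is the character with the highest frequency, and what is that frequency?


Input: 'hyyhyyyhyy'
Operation: tally each character
Counts: 'h':3, 'y':7
Maximum: 'y' appears 7 times


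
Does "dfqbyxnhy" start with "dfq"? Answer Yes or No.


Input string: 'dfqbyxnhy'
Prefix to check: 'dfq'
First 3 characters of input: 'dfq'
Match: True
Result: Yes


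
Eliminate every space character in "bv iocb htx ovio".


Input string: 'bv iocb htx ovio'
Operation: remove all spaces
Words: 'bv', 'iocb', 'htx', 'ovio'
Join without spaces: bviocbhtxovio


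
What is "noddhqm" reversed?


Input string: 'noddhqm'
Operation: reverse character order
Original order: 'n' -> 'o' -> 'd' -> 'd' -> 'h' -> 'q' -> 'm'
Reversed order: 'm' -> 'q' -> 'h' -> 'd' -> 'd' -> 'o' -> 'n'
Result: mqhddon


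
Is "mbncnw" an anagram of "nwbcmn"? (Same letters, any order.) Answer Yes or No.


String 1: 'nwbcmn' -> sorted: 'bcmnnw'
String 2: 'mbncnw' -> sorted: 'bcmnnw'
Compare sorted forms: 'bcmnnw' == 'bcmnnw'
Anagram: Yes


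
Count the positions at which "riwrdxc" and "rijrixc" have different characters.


String 1: 'riwrdxc'
String 2: 'rijrixc'
Compare each position: pos 0: 'r'=='r', pos 1: 'i'=='i', pos 2: 'w'!='j', pos 3: 'r'=='r', pos 4: 'd'!='i', pos 5: 'x'=='x', pos 6: 'c'=='c'
Differing positions: 2
Hamming distance: 2


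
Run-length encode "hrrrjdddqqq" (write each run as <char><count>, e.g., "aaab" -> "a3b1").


Input: 'hrrrjdddqqq'
Operation: identify consecutive runs
Runs: 'h' -> h1, 'rrr' -> r3, 'j' -> j1, 'ddd' -> d3, 'qqq' -> q3
Encoded: h1r3j1d3q3


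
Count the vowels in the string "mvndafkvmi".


Input string: 'mvndafkvmi'
Operation: count vowels (a, e, i, o, u)
Scan: s[0]='m', s[1]='v', s[2]='n', s[3]='d', s[4]='a' (vowel), s[5]='f', s[6]='k', s[7]='v', s[8]='m', s[9]='i' (vowel)
Vowels found: 2
Result: 2


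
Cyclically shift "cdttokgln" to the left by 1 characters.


Input: 'cdttokgln', shift = 1
Operation: split at index 1 and swap parts
Front part s[0:1] = 'c'
Back part s[1:] = 'dttokgln'
Rotated = back + front = 'dttokgln' + 'c'
Result: dttokglnc


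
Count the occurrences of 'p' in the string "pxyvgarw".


Input string: 'pxyvgarw'
Target character: 'p'
Scan each position: s[0]='p'
Matches found at indices: 0
Total: 1


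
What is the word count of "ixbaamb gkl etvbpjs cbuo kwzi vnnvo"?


Input string: 'ixbaamb gkl etvbpjs cbuo kwzi vnnvo'
Operation: split by spaces
Words found: 'ixbaamb', 'gkl', 'etvbpjs', 'cbuo', 'kwzi', 'vnnvo'
Word count: 6


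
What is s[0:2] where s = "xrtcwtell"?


Input string: 'xrtcwtell'
Operation: slice [0:2]
Extract characters: s[0]='x', s[1]='r'
Result: xr


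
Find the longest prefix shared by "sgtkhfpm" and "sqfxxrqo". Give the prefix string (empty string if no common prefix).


String 1: 'sgtkhfpm'
String 2: 'sqfxxrqo'
Compare position by position:
pos 0: 's' vs 's' match
pos 1: 'g' vs 'q' differ -> stop
Longest common prefix: "s" (length 1)


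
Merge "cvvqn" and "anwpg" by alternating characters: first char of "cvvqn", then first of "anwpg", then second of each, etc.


String 1: 'cvvqn'
String 2: 'anwpg'
Operation: alternate characters
Pairs: 'c'+'a', 'v'+'n', 'v'+'w', 'q'+'p', 'n'+'g'
Result: cavnvwqpng


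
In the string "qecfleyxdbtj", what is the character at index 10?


Input string: 'qecfleyxdbtj'
Operation: get character at index 10
Index mapping: s[0]='q', s[1]='e', s[2]='c', s[3]='f', s[4]='l', s[5]='e', s[6]='y', s[7]='x', s[8]='d', s[9]='b', s[10]='t'
Result: 't'


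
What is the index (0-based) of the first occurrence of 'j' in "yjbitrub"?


Input string: 'yjbitrub'
Target: 'j'
Scanning left to right: s[0]='y', s[1]='j'
First match at index: 1


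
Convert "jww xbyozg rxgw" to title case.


Input string: 'jww xbyozg rxgw'
Operation: capitalize first letter of each word
Word transformations: 'jww'->'Jww', 'xbyozg'->'Xbyozg', 'rxgw'->'Rxgw'
Result: Jww Xbyozg Rxgw


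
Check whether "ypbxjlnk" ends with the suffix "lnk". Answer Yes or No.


Input string: 'ypbxjlnk'
Suffix to check: 'lnk'
Last 3 characters of input: 'lnk'
Match: True
Result: Yes


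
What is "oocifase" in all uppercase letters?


Input string: 'oocifase'
Operation: convert each letter to uppercase
Mapping: 'o'->'O', 'o'->'O', 'c'->'C', 'i'->'I', 'f'->'F', 'a'->'A', 's'->'S', 'e'->'E'
Result: OOCIFASE


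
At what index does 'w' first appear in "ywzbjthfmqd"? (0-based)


Input string: 'ywzbjthfmqd'
Target: 'w'
Scanning left to right: s[0]='y', s[1]='w'
First match at index: 1


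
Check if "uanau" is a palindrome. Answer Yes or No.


Input string: 'uanau'
Reversed: 'uanau'
Compare pairs: s[0]='u' vs s[4]='u' (match), s[1]='a' vs s[3]='a' (match)
Palindrome: Yes


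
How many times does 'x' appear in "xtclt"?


Input string: 'xtclt'
Target character: 'x'
Scan each position: s[0]='x'
Matches found at indices: 0
Total: 1


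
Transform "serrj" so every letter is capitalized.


Input string: 'serrj'
Operation: convert each letter to uppercase
Mapping: 's'->'S', 'e'->'E', 'r'->'R', 'r'->'R', 'j'->'J'
Result: SERRJ


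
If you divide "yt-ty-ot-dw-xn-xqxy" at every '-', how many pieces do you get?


Input string: 'yt-ty-ot-dw-xn-xqxy'
Delimiter: '-'
Split result: 'yt', 'ty', 'ot', 'dw', 'xn', 'xqxy'
Number of parts: 6


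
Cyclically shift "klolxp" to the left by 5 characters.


Input: 'klolxp', shift = 5
Operation: split at index 5 and swap parts
Front part s[0:5] = 'klolx'
Back part s[5:] = 'p'
Rotated = back + front = 'p' + 'klolx'
Result: pklolx


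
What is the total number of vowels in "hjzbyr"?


Input string: 'hjzbyr'
Operation: count vowels (a, e, i, o, u)
Scan: s[0]='h', s[1]='j', s[2]='z', s[3]='b', s[4]='y', s[5]='r'
Vowels found: 0
Result: 0


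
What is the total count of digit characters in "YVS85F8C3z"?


Input string: 'YVS85F8C3z'
Operation: count digit characters (0-9)
Scan: 'Y', 'V', 'S', '8'(digit), '5'(digit), 'F', '8'(digit), 'C', '3'(digit), 'z'
Digits found: 4
Result: 4


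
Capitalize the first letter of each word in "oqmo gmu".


Input string: 'oqmo gmu'
Operation: capitalize first letter of each word
Word transformations: 'oqmo'->'Oqmo', 'gmu'->'Gmu'
Result: Oqmo Gmu


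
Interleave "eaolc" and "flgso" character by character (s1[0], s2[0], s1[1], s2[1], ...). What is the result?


String 1: 'eaolc'
String 2: 'flgso'
Operation: alternate characters
Pairs: 'e'+'f', 'a'+'l', 'o'+'g', 'l'+'s', 'c'+'o'
Result: efaloglsco


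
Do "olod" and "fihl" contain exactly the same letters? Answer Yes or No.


String 1: 'olod' -> sorted: 'dloo'
String 2: 'fihl' -> sorted: 'fhil'
Compare sorted forms: 'dloo' != 'fhil'
Anagram: No


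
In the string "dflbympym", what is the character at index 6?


Input string: 'dflbympym'
Operation: get character at index 6
Index mapping: s[0]='d', s[1]='f', s[2]='l', s[3]='b', s[4]='y', s[5]='m', s[6]='p'
Result: 'p'


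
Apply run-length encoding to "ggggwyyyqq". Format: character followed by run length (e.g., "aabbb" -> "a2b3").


Input: 'ggggwyyyqq'
Operation: identify consecutive runs
Runs: 'gggg' -> g4, 'w' -> w1, 'yyy' -> y3, 'qq' -> q2
Encoded: g4w1y3q2


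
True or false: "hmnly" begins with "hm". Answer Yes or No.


Input string: 'hmnly'
Prefix to check: 'hm'
First 2 characters of input: 'hm'
Match: True
Result: Yes


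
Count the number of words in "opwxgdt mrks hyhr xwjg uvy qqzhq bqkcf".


Input string: 'opwxgdt mrks hyhr xwjg uvy qqzhq bqkcf'
Operation: split by spaces
Words found: 'opwxgdt', 'mrks', 'hyhr', 'xwjg', 'uvy', 'qqzhq', 'bqkcf'
Word count: 7


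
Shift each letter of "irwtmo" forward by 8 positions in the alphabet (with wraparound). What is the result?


Input: 'irwtmo', shift = 8
Operation: for each letter, (position + 8) mod 26
Mapping: 'i'(8+8=16)->'q', 'r'(17+8=25)->'z', 'w'(22+8=30, 30 mod 26=4)->'e', 't'(19+8=27, 27 mod 26=1)->'b', 'm'(12+8=20)->'u', 'o'(14+8=22)->'w'
Result: qzebuw


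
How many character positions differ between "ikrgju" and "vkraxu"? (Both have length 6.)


String 1: 'ikrgju'
String 2: 'vkraxu'
Compare each position: pos 0: 'i'!='v', pos 1: 'k'=='k', pos 2: 'r'=='r', pos 3: 'g'!='a', pos 4: 'j'!='x', pos 5: 'u'=='u'
Differing positions: 3
Hamming distance: 3


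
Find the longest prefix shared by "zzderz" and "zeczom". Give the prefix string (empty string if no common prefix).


String 1: 'zzderz'
String 2: 'zeczom'
Compare position by position:
pos 0: 'z' vs 'z' match
pos 1: 'z' vs 'e' differ -> stop
Longest common prefix: "z" (length 1)


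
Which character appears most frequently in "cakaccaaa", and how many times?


Input: 'cakaccaaa'
Operation: tally each character
Counts: 'a':5, 'c':3, 'k':1
Maximum: 'a' appears 5 times


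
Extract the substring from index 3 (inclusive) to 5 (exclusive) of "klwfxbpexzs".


Input string: 'klwfxbpexzs'
Operation: slice [3:5]
Extract characters: s[3]='f', s[4]='x'
Result: fx
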